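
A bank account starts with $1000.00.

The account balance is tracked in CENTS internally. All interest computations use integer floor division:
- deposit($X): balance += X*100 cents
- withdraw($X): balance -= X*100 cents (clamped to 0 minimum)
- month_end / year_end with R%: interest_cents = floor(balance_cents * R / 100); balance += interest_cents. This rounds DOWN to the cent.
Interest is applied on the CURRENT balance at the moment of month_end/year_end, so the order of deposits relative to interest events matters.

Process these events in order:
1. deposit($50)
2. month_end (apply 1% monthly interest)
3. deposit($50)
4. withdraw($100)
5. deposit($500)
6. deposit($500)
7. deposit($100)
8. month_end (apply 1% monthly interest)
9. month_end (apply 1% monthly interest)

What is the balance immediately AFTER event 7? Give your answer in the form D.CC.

After 1 (deposit($50)): balance=$1050.00 total_interest=$0.00
After 2 (month_end (apply 1% monthly interest)): balance=$1060.50 total_interest=$10.50
After 3 (deposit($50)): balance=$1110.50 total_interest=$10.50
After 4 (withdraw($100)): balance=$1010.50 total_interest=$10.50
After 5 (deposit($500)): balance=$1510.50 total_interest=$10.50
After 6 (deposit($500)): balance=$2010.50 total_interest=$10.50
After 7 (deposit($100)): balance=$2110.50 total_interest=$10.50

Answer: 2110.50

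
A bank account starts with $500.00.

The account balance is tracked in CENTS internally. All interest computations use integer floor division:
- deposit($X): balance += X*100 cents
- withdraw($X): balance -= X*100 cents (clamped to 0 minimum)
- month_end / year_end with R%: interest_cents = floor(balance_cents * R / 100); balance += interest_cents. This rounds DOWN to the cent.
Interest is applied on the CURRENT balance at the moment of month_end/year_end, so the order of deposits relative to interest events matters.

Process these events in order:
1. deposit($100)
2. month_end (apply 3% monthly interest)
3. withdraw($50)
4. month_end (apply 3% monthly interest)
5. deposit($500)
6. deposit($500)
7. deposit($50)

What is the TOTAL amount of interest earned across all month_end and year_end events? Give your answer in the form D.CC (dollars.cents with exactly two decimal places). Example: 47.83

Answer: 35.04

Derivation:
After 1 (deposit($100)): balance=$600.00 total_interest=$0.00
After 2 (month_end (apply 3% monthly interest)): balance=$618.00 total_interest=$18.00
After 3 (withdraw($50)): balance=$568.00 total_interest=$18.00
After 4 (month_end (apply 3% monthly interest)): balance=$585.04 total_interest=$35.04
After 5 (deposit($500)): balance=$1085.04 total_interest=$35.04
After 6 (deposit($500)): balance=$1585.04 total_interest=$35.04
After 7 (deposit($50)): balance=$1635.04 total_interest=$35.04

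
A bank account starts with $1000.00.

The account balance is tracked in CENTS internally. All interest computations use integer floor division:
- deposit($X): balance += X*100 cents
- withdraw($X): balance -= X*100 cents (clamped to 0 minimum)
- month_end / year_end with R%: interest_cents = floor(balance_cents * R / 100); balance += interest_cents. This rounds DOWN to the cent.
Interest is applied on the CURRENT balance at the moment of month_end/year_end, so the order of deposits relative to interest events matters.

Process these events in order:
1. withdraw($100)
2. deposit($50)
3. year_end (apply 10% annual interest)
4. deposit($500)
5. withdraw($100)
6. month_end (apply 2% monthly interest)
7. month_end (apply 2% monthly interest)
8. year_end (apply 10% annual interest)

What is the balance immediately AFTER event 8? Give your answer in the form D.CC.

After 1 (withdraw($100)): balance=$900.00 total_interest=$0.00
After 2 (deposit($50)): balance=$950.00 total_interest=$0.00
After 3 (year_end (apply 10% annual interest)): balance=$1045.00 total_interest=$95.00
After 4 (deposit($500)): balance=$1545.00 total_interest=$95.00
After 5 (withdraw($100)): balance=$1445.00 total_interest=$95.00
After 6 (month_end (apply 2% monthly interest)): balance=$1473.90 total_interest=$123.90
After 7 (month_end (apply 2% monthly interest)): balance=$1503.37 total_interest=$153.37
After 8 (year_end (apply 10% annual interest)): balance=$1653.70 total_interest=$303.70

Answer: 1653.70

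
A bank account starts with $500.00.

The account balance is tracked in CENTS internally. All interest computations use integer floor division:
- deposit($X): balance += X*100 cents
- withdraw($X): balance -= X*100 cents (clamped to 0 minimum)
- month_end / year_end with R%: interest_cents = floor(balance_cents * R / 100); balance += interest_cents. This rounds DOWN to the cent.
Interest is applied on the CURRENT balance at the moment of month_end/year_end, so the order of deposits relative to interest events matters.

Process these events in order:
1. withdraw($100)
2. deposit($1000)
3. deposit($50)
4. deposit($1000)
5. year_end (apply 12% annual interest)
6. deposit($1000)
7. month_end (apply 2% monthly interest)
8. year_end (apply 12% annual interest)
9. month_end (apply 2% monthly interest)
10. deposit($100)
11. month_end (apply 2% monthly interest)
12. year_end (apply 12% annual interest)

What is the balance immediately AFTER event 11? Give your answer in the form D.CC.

Answer: 4551.93

Derivation:
After 1 (withdraw($100)): balance=$400.00 total_interest=$0.00
After 2 (deposit($1000)): balance=$1400.00 total_interest=$0.00
After 3 (deposit($50)): balance=$1450.00 total_interest=$0.00
After 4 (deposit($1000)): balance=$2450.00 total_interest=$0.00
After 5 (year_end (apply 12% annual interest)): balance=$2744.00 total_interest=$294.00
After 6 (deposit($1000)): balance=$3744.00 total_interest=$294.00
After 7 (month_end (apply 2% monthly interest)): balance=$3818.88 total_interest=$368.88
After 8 (year_end (apply 12% annual interest)): balance=$4277.14 total_interest=$827.14
After 9 (month_end (apply 2% monthly interest)): balance=$4362.68 total_interest=$912.68
After 10 (deposit($100)): balance=$4462.68 total_interest=$912.68
After 11 (month_end (apply 2% monthly interest)): balance=$4551.93 total_interest=$1001.93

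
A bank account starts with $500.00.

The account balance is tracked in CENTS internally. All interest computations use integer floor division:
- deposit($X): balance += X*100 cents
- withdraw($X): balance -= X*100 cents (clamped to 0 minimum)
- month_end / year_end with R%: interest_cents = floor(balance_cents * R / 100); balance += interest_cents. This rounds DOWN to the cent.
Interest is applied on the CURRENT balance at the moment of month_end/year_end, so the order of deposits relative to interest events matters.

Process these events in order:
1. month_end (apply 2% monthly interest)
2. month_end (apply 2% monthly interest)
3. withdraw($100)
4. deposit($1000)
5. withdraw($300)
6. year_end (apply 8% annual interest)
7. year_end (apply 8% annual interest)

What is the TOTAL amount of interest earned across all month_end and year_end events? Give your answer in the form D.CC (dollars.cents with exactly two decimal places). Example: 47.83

Answer: 206.59

Derivation:
After 1 (month_end (apply 2% monthly interest)): balance=$510.00 total_interest=$10.00
After 2 (month_end (apply 2% monthly interest)): balance=$520.20 total_interest=$20.20
After 3 (withdraw($100)): balance=$420.20 total_interest=$20.20
After 4 (deposit($1000)): balance=$1420.20 total_interest=$20.20
After 5 (withdraw($300)): balance=$1120.20 total_interest=$20.20
After 6 (year_end (apply 8% annual interest)): balance=$1209.81 total_interest=$109.81
After 7 (year_end (apply 8% annual interest)): balance=$1306.59 total_interest=$206.59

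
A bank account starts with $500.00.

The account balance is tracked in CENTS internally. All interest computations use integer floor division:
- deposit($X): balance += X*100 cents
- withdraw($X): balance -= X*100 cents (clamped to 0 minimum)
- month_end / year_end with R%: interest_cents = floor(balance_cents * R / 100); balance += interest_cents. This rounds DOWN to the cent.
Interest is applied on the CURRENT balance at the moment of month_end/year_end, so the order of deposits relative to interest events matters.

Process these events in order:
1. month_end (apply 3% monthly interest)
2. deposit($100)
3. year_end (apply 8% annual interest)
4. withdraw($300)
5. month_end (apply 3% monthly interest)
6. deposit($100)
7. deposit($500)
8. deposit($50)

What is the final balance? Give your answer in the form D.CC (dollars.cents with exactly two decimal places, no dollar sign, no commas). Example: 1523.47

After 1 (month_end (apply 3% monthly interest)): balance=$515.00 total_interest=$15.00
After 2 (deposit($100)): balance=$615.00 total_interest=$15.00
After 3 (year_end (apply 8% annual interest)): balance=$664.20 total_interest=$64.20
After 4 (withdraw($300)): balance=$364.20 total_interest=$64.20
After 5 (month_end (apply 3% monthly interest)): balance=$375.12 total_interest=$75.12
After 6 (deposit($100)): balance=$475.12 total_interest=$75.12
After 7 (deposit($500)): balance=$975.12 total_interest=$75.12
After 8 (deposit($50)): balance=$1025.12 total_interest=$75.12

Answer: 1025.12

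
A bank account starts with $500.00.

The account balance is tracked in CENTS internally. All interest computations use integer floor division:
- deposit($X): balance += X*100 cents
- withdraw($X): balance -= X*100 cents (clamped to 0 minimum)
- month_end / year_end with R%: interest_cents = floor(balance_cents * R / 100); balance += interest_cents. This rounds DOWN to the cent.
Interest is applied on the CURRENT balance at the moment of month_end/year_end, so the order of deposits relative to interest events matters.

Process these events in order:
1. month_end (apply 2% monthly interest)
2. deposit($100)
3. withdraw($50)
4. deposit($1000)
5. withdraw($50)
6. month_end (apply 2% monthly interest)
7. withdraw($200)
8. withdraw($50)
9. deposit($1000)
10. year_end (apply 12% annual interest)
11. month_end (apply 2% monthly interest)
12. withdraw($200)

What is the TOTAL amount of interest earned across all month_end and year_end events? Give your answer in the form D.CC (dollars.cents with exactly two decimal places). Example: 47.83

Answer: 366.32

Derivation:
After 1 (month_end (apply 2% monthly interest)): balance=$510.00 total_interest=$10.00
After 2 (deposit($100)): balance=$610.00 total_interest=$10.00
After 3 (withdraw($50)): balance=$560.00 total_interest=$10.00
After 4 (deposit($1000)): balance=$1560.00 total_interest=$10.00
After 5 (withdraw($50)): balance=$1510.00 total_interest=$10.00
After 6 (month_end (apply 2% monthly interest)): balance=$1540.20 total_interest=$40.20
After 7 (withdraw($200)): balance=$1340.20 total_interest=$40.20
After 8 (withdraw($50)): balance=$1290.20 total_interest=$40.20
After 9 (deposit($1000)): balance=$2290.20 total_interest=$40.20
After 10 (year_end (apply 12% annual interest)): balance=$2565.02 total_interest=$315.02
After 11 (month_end (apply 2% monthly interest)): balance=$2616.32 total_interest=$366.32
After 12 (withdraw($200)): balance=$2416.32 total_interest=$366.32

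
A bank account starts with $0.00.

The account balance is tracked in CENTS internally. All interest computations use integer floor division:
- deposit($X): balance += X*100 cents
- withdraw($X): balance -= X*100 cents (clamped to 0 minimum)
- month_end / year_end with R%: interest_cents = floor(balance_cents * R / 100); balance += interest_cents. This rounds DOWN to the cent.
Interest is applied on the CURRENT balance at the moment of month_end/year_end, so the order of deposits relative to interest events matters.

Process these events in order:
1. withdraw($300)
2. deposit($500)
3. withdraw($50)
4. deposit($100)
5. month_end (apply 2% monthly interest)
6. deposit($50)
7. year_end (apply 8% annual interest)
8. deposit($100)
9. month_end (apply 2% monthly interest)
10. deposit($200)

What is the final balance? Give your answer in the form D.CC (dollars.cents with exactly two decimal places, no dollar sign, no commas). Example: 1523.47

After 1 (withdraw($300)): balance=$0.00 total_interest=$0.00
After 2 (deposit($500)): balance=$500.00 total_interest=$0.00
After 3 (withdraw($50)): balance=$450.00 total_interest=$0.00
After 4 (deposit($100)): balance=$550.00 total_interest=$0.00
After 5 (month_end (apply 2% monthly interest)): balance=$561.00 total_interest=$11.00
After 6 (deposit($50)): balance=$611.00 total_interest=$11.00
After 7 (year_end (apply 8% annual interest)): balance=$659.88 total_interest=$59.88
After 8 (deposit($100)): balance=$759.88 total_interest=$59.88
After 9 (month_end (apply 2% monthly interest)): balance=$775.07 total_interest=$75.07
After 10 (deposit($200)): balance=$975.07 total_interest=$75.07

Answer: 975.07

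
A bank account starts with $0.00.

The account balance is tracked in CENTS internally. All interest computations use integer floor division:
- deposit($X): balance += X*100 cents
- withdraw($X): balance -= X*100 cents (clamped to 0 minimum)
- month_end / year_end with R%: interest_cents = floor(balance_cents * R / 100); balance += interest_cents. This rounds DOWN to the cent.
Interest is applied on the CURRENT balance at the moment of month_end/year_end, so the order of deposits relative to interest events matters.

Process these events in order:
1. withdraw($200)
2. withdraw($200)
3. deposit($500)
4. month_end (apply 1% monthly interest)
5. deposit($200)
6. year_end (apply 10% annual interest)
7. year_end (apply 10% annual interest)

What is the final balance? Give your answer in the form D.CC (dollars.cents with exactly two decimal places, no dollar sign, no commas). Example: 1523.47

After 1 (withdraw($200)): balance=$0.00 total_interest=$0.00
After 2 (withdraw($200)): balance=$0.00 total_interest=$0.00
After 3 (deposit($500)): balance=$500.00 total_interest=$0.00
After 4 (month_end (apply 1% monthly interest)): balance=$505.00 total_interest=$5.00
After 5 (deposit($200)): balance=$705.00 total_interest=$5.00
After 6 (year_end (apply 10% annual interest)): balance=$775.50 total_interest=$75.50
After 7 (year_end (apply 10% annual interest)): balance=$853.05 total_interest=$153.05

Answer: 853.05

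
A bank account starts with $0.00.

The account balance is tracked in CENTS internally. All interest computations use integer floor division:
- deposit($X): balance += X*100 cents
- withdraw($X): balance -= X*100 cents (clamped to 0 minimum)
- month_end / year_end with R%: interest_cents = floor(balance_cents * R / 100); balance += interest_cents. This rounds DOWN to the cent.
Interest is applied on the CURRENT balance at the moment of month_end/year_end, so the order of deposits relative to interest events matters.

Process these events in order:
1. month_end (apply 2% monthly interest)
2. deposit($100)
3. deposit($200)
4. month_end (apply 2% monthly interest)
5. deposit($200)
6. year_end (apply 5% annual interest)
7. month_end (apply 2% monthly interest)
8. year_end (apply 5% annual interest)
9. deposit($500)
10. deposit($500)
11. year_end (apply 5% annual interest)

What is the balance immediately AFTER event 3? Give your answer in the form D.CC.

Answer: 300.00

Derivation:
After 1 (month_end (apply 2% monthly interest)): balance=$0.00 total_interest=$0.00
After 2 (deposit($100)): balance=$100.00 total_interest=$0.00
After 3 (deposit($200)): balance=$300.00 total_interest=$0.00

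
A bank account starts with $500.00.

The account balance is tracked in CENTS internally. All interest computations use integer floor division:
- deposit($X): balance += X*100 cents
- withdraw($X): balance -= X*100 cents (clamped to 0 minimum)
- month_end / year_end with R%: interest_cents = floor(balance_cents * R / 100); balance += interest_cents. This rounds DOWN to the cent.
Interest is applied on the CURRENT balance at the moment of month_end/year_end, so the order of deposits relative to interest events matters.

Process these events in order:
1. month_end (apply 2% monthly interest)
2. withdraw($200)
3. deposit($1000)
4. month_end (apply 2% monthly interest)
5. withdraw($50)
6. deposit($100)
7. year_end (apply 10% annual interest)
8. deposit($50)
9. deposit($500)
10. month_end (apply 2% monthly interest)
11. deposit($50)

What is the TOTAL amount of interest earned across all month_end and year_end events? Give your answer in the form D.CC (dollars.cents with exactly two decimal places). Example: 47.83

After 1 (month_end (apply 2% monthly interest)): balance=$510.00 total_interest=$10.00
After 2 (withdraw($200)): balance=$310.00 total_interest=$10.00
After 3 (deposit($1000)): balance=$1310.00 total_interest=$10.00
After 4 (month_end (apply 2% monthly interest)): balance=$1336.20 total_interest=$36.20
After 5 (withdraw($50)): balance=$1286.20 total_interest=$36.20
After 6 (deposit($100)): balance=$1386.20 total_interest=$36.20
After 7 (year_end (apply 10% annual interest)): balance=$1524.82 total_interest=$174.82
After 8 (deposit($50)): balance=$1574.82 total_interest=$174.82
After 9 (deposit($500)): balance=$2074.82 total_interest=$174.82
After 10 (month_end (apply 2% monthly interest)): balance=$2116.31 total_interest=$216.31
After 11 (deposit($50)): balance=$2166.31 total_interest=$216.31

Answer: 216.31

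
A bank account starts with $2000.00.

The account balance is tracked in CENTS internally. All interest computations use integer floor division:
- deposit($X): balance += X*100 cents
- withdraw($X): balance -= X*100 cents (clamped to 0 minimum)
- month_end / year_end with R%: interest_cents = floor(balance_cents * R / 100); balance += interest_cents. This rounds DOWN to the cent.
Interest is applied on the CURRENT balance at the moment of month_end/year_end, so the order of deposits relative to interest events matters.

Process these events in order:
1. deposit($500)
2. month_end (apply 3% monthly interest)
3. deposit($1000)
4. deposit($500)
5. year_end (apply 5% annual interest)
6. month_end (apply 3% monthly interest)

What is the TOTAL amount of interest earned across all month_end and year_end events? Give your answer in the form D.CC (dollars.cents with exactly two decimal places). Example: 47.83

After 1 (deposit($500)): balance=$2500.00 total_interest=$0.00
After 2 (month_end (apply 3% monthly interest)): balance=$2575.00 total_interest=$75.00
After 3 (deposit($1000)): balance=$3575.00 total_interest=$75.00
After 4 (deposit($500)): balance=$4075.00 total_interest=$75.00
After 5 (year_end (apply 5% annual interest)): balance=$4278.75 total_interest=$278.75
After 6 (month_end (apply 3% monthly interest)): balance=$4407.11 total_interest=$407.11

Answer: 407.11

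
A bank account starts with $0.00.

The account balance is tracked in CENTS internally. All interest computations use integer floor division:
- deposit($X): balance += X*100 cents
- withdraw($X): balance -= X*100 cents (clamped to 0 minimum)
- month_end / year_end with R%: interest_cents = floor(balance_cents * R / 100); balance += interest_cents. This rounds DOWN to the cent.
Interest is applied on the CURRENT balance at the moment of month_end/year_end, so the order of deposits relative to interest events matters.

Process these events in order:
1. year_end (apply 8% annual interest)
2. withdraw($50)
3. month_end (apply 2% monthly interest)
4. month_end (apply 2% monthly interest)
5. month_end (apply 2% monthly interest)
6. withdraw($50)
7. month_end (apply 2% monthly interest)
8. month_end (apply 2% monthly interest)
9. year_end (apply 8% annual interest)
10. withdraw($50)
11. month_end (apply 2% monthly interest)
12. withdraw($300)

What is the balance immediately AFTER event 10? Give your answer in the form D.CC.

After 1 (year_end (apply 8% annual interest)): balance=$0.00 total_interest=$0.00
After 2 (withdraw($50)): balance=$0.00 total_interest=$0.00
After 3 (month_end (apply 2% monthly interest)): balance=$0.00 total_interest=$0.00
After 4 (month_end (apply 2% monthly interest)): balance=$0.00 total_interest=$0.00
After 5 (month_end (apply 2% monthly interest)): balance=$0.00 total_interest=$0.00
After 6 (withdraw($50)): balance=$0.00 total_interest=$0.00
After 7 (month_end (apply 2% monthly interest)): balance=$0.00 total_interest=$0.00
After 8 (month_end (apply 2% monthly interest)): balance=$0.00 total_interest=$0.00
After 9 (year_end (apply 8% annual interest)): balance=$0.00 total_interest=$0.00
After 10 (withdraw($50)): balance=$0.00 total_interest=$0.00

Answer: 0.00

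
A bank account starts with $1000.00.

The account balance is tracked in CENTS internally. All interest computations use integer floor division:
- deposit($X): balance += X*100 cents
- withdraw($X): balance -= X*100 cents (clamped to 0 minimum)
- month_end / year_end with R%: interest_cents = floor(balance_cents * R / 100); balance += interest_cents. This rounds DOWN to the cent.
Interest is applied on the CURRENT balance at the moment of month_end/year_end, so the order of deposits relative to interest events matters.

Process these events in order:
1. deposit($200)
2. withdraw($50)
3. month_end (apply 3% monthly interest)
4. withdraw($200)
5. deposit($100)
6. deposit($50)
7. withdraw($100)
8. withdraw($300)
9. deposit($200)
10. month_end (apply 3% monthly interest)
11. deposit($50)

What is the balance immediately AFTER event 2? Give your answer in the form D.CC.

Answer: 1150.00

Derivation:
After 1 (deposit($200)): balance=$1200.00 total_interest=$0.00
After 2 (withdraw($50)): balance=$1150.00 total_interest=$0.00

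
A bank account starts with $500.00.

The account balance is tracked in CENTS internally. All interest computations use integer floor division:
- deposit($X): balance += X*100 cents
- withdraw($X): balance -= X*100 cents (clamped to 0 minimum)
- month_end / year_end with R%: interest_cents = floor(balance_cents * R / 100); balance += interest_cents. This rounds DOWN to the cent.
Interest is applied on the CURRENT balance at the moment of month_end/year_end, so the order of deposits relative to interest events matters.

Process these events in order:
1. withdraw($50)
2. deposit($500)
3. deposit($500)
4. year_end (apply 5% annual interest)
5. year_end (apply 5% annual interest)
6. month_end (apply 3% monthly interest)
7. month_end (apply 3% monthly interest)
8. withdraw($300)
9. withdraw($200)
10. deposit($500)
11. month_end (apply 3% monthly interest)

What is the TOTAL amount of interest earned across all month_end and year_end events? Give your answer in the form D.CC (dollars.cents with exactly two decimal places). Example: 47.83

After 1 (withdraw($50)): balance=$450.00 total_interest=$0.00
After 2 (deposit($500)): balance=$950.00 total_interest=$0.00
After 3 (deposit($500)): balance=$1450.00 total_interest=$0.00
After 4 (year_end (apply 5% annual interest)): balance=$1522.50 total_interest=$72.50
After 5 (year_end (apply 5% annual interest)): balance=$1598.62 total_interest=$148.62
After 6 (month_end (apply 3% monthly interest)): balance=$1646.57 total_interest=$196.57
After 7 (month_end (apply 3% monthly interest)): balance=$1695.96 total_interest=$245.96
After 8 (withdraw($300)): balance=$1395.96 total_interest=$245.96
After 9 (withdraw($200)): balance=$1195.96 total_interest=$245.96
After 10 (deposit($500)): balance=$1695.96 total_interest=$245.96
After 11 (month_end (apply 3% monthly interest)): balance=$1746.83 total_interest=$296.83

Answer: 296.83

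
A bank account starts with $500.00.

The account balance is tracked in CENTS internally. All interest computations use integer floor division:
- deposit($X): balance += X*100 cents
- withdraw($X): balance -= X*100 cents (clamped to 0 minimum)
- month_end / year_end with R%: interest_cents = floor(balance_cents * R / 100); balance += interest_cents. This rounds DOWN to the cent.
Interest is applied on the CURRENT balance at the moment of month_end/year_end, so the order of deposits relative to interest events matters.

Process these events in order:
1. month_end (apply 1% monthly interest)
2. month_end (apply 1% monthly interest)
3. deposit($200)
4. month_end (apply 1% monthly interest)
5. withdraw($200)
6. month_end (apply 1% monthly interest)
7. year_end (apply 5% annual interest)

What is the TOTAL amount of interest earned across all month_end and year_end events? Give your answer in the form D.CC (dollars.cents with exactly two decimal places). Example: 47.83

Answer: 48.43

Derivation:
After 1 (month_end (apply 1% monthly interest)): balance=$505.00 total_interest=$5.00
After 2 (month_end (apply 1% monthly interest)): balance=$510.05 total_interest=$10.05
After 3 (deposit($200)): balance=$710.05 total_interest=$10.05
After 4 (month_end (apply 1% monthly interest)): balance=$717.15 total_interest=$17.15
After 5 (withdraw($200)): balance=$517.15 total_interest=$17.15
After 6 (month_end (apply 1% monthly interest)): balance=$522.32 total_interest=$22.32
After 7 (year_end (apply 5% annual interest)): balance=$548.43 total_interest=$48.43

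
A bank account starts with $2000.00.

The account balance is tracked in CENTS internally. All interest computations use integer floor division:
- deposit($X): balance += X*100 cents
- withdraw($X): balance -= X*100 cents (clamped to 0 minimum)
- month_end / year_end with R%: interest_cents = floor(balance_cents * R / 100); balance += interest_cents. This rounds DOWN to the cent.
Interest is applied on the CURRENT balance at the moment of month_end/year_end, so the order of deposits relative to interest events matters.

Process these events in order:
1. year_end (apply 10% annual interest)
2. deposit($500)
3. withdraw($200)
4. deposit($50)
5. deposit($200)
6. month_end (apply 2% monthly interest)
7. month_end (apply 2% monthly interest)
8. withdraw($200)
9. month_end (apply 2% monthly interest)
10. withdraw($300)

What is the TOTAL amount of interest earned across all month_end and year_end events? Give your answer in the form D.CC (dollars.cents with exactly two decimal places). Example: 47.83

After 1 (year_end (apply 10% annual interest)): balance=$2200.00 total_interest=$200.00
After 2 (deposit($500)): balance=$2700.00 total_interest=$200.00
After 3 (withdraw($200)): balance=$2500.00 total_interest=$200.00
After 4 (deposit($50)): balance=$2550.00 total_interest=$200.00
After 5 (deposit($200)): balance=$2750.00 total_interest=$200.00
After 6 (month_end (apply 2% monthly interest)): balance=$2805.00 total_interest=$255.00
After 7 (month_end (apply 2% monthly interest)): balance=$2861.10 total_interest=$311.10
After 8 (withdraw($200)): balance=$2661.10 total_interest=$311.10
After 9 (month_end (apply 2% monthly interest)): balance=$2714.32 total_interest=$364.32
After 10 (withdraw($300)): balance=$2414.32 total_interest=$364.32

Answer: 364.32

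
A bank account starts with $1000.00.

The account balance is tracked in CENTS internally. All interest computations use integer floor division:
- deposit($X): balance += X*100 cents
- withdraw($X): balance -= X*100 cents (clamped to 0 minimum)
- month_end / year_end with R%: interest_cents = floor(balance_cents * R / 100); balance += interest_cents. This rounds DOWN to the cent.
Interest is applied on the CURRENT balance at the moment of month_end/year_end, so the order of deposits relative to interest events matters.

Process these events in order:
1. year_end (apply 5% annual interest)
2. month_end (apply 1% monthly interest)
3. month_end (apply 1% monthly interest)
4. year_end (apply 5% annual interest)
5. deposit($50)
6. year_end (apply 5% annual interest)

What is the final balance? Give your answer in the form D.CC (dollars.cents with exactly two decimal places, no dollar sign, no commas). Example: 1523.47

Answer: 1233.38

Derivation:
After 1 (year_end (apply 5% annual interest)): balance=$1050.00 total_interest=$50.00
After 2 (month_end (apply 1% monthly interest)): balance=$1060.50 total_interest=$60.50
After 3 (month_end (apply 1% monthly interest)): balance=$1071.10 total_interest=$71.10
After 4 (year_end (apply 5% annual interest)): balance=$1124.65 total_interest=$124.65
After 5 (deposit($50)): balance=$1174.65 total_interest=$124.65
After 6 (year_end (apply 5% annual interest)): balance=$1233.38 total_interest=$183.38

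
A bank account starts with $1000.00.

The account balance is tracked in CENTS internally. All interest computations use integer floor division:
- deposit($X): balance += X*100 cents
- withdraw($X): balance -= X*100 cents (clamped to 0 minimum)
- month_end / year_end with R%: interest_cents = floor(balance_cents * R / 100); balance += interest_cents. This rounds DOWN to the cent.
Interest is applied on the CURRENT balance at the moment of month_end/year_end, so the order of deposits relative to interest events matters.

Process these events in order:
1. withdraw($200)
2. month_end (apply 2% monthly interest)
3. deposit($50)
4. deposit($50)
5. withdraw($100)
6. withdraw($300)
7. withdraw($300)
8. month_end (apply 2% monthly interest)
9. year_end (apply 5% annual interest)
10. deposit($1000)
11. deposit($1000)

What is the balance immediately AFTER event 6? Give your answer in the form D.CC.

After 1 (withdraw($200)): balance=$800.00 total_interest=$0.00
After 2 (month_end (apply 2% monthly interest)): balance=$816.00 total_interest=$16.00
After 3 (deposit($50)): balance=$866.00 total_interest=$16.00
After 4 (deposit($50)): balance=$916.00 total_interest=$16.00
After 5 (withdraw($100)): balance=$816.00 total_interest=$16.00
After 6 (withdraw($300)): balance=$516.00 total_interest=$16.00

Answer: 516.00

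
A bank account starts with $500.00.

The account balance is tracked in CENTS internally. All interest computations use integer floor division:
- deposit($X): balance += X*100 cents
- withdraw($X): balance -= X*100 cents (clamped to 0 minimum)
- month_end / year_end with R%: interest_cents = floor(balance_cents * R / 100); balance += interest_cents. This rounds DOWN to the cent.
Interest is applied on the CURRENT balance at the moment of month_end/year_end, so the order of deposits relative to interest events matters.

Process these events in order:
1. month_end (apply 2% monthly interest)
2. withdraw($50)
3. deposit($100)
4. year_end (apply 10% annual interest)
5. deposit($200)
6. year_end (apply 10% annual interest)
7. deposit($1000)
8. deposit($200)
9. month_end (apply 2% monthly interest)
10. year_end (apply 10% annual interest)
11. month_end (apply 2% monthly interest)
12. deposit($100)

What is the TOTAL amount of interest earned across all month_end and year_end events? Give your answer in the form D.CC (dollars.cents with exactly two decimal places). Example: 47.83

After 1 (month_end (apply 2% monthly interest)): balance=$510.00 total_interest=$10.00
After 2 (withdraw($50)): balance=$460.00 total_interest=$10.00
After 3 (deposit($100)): balance=$560.00 total_interest=$10.00
After 4 (year_end (apply 10% annual interest)): balance=$616.00 total_interest=$66.00
After 5 (deposit($200)): balance=$816.00 total_interest=$66.00
After 6 (year_end (apply 10% annual interest)): balance=$897.60 total_interest=$147.60
After 7 (deposit($1000)): balance=$1897.60 total_interest=$147.60
After 8 (deposit($200)): balance=$2097.60 total_interest=$147.60
After 9 (month_end (apply 2% monthly interest)): balance=$2139.55 total_interest=$189.55
After 10 (year_end (apply 10% annual interest)): balance=$2353.50 total_interest=$403.50
After 11 (month_end (apply 2% monthly interest)): balance=$2400.57 total_interest=$450.57
After 12 (deposit($100)): balance=$2500.57 total_interest=$450.57

Answer: 450.57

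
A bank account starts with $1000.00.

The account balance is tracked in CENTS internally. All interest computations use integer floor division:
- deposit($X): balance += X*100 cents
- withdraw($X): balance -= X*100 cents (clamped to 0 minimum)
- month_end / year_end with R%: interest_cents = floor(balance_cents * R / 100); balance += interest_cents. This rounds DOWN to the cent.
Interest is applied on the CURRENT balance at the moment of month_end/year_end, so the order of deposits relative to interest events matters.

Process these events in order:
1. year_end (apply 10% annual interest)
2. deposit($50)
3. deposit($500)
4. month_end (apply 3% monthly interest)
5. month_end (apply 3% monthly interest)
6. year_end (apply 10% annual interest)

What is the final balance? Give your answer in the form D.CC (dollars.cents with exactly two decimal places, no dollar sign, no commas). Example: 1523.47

Answer: 1925.52

Derivation:
After 1 (year_end (apply 10% annual interest)): balance=$1100.00 total_interest=$100.00
After 2 (deposit($50)): balance=$1150.00 total_interest=$100.00
After 3 (deposit($500)): balance=$1650.00 total_interest=$100.00
After 4 (month_end (apply 3% monthly interest)): balance=$1699.50 total_interest=$149.50
After 5 (month_end (apply 3% monthly interest)): balance=$1750.48 total_interest=$200.48
After 6 (year_end (apply 10% annual interest)): balance=$1925.52 total_interest=$375.52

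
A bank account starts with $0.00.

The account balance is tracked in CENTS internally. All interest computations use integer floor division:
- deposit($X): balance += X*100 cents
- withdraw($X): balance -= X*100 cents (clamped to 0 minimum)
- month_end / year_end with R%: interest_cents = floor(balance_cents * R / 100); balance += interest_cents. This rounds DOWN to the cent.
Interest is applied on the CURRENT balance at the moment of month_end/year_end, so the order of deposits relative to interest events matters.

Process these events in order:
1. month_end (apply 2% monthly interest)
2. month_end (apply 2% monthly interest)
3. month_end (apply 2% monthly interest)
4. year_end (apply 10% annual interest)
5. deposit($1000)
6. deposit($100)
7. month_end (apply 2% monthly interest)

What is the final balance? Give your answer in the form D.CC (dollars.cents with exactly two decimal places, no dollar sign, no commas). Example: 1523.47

Answer: 1122.00

Derivation:
After 1 (month_end (apply 2% monthly interest)): balance=$0.00 total_interest=$0.00
After 2 (month_end (apply 2% monthly interest)): balance=$0.00 total_interest=$0.00
After 3 (month_end (apply 2% monthly interest)): balance=$0.00 total_interest=$0.00
After 4 (year_end (apply 10% annual interest)): balance=$0.00 total_interest=$0.00
After 5 (deposit($1000)): balance=$1000.00 total_interest=$0.00
After 6 (deposit($100)): balance=$1100.00 total_interest=$0.00
After 7 (month_end (apply 2% monthly interest)): balance=$1122.00 total_interest=$22.00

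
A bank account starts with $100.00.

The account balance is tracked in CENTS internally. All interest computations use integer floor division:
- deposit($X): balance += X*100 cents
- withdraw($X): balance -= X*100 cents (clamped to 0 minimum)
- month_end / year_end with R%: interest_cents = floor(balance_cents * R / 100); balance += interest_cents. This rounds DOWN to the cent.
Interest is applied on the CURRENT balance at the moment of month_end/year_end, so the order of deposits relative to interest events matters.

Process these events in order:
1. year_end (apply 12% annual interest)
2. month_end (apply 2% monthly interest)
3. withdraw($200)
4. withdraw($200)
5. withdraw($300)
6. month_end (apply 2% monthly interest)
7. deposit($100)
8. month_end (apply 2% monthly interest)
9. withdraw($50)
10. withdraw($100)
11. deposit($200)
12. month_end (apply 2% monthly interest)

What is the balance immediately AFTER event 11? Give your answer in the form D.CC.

Answer: 200.00

Derivation:
After 1 (year_end (apply 12% annual interest)): balance=$112.00 total_interest=$12.00
After 2 (month_end (apply 2% monthly interest)): balance=$114.24 total_interest=$14.24
After 3 (withdraw($200)): balance=$0.00 total_interest=$14.24
After 4 (withdraw($200)): balance=$0.00 total_interest=$14.24
After 5 (withdraw($300)): balance=$0.00 total_interest=$14.24
After 6 (month_end (apply 2% monthly interest)): balance=$0.00 total_interest=$14.24
After 7 (deposit($100)): balance=$100.00 total_interest=$14.24
After 8 (month_end (apply 2% monthly interest)): balance=$102.00 total_interest=$16.24
After 9 (withdraw($50)): balance=$52.00 total_interest=$16.24
After 10 (withdraw($100)): balance=$0.00 total_interest=$16.24
After 11 (deposit($200)): balance=$200.00 total_interest=$16.24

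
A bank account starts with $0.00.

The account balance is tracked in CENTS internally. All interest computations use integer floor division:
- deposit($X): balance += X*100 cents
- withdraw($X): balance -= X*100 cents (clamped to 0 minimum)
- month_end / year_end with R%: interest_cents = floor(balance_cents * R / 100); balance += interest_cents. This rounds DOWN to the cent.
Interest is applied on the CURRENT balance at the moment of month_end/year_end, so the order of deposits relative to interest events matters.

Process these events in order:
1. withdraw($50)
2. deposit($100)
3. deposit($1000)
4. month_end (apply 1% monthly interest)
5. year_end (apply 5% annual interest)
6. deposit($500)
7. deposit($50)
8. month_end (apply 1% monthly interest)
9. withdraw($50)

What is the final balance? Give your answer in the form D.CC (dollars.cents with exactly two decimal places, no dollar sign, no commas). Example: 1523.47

After 1 (withdraw($50)): balance=$0.00 total_interest=$0.00
After 2 (deposit($100)): balance=$100.00 total_interest=$0.00
After 3 (deposit($1000)): balance=$1100.00 total_interest=$0.00
After 4 (month_end (apply 1% monthly interest)): balance=$1111.00 total_interest=$11.00
After 5 (year_end (apply 5% annual interest)): balance=$1166.55 total_interest=$66.55
After 6 (deposit($500)): balance=$1666.55 total_interest=$66.55
After 7 (deposit($50)): balance=$1716.55 total_interest=$66.55
After 8 (month_end (apply 1% monthly interest)): balance=$1733.71 total_interest=$83.71
After 9 (withdraw($50)): balance=$1683.71 total_interest=$83.71

Answer: 1683.71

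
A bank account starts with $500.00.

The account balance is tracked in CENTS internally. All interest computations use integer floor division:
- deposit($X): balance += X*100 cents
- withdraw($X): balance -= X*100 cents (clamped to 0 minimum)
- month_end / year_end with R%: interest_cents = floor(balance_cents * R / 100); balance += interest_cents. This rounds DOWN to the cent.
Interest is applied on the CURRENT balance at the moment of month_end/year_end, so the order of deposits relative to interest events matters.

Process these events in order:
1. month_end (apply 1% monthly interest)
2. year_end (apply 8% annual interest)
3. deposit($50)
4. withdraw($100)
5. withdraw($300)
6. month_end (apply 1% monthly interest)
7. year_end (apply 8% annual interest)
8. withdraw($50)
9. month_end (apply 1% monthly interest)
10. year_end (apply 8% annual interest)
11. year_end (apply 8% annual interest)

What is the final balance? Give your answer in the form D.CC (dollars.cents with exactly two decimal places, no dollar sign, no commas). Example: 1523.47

Answer: 192.17

Derivation:
After 1 (month_end (apply 1% monthly interest)): balance=$505.00 total_interest=$5.00
After 2 (year_end (apply 8% annual interest)): balance=$545.40 total_interest=$45.40
After 3 (deposit($50)): balance=$595.40 total_interest=$45.40
After 4 (withdraw($100)): balance=$495.40 total_interest=$45.40
After 5 (withdraw($300)): balance=$195.40 total_interest=$45.40
After 6 (month_end (apply 1% monthly interest)): balance=$197.35 total_interest=$47.35
After 7 (year_end (apply 8% annual interest)): balance=$213.13 total_interest=$63.13
After 8 (withdraw($50)): balance=$163.13 total_interest=$63.13
After 9 (month_end (apply 1% monthly interest)): balance=$164.76 total_interest=$64.76
After 10 (year_end (apply 8% annual interest)): balance=$177.94 total_interest=$77.94
After 11 (year_end (apply 8% annual interest)): balance=$192.17 total_interest=$92.17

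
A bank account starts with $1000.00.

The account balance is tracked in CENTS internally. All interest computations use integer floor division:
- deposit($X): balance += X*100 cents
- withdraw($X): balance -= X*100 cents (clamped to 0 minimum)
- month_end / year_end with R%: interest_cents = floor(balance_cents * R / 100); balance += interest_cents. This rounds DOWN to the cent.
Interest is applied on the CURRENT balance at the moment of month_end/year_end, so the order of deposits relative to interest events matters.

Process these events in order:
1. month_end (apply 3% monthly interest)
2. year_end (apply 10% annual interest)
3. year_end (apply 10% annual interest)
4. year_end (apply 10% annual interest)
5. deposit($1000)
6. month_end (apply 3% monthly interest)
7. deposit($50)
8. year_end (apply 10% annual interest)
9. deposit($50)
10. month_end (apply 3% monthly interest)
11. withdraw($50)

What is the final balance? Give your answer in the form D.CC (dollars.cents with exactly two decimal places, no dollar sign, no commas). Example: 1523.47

Answer: 2824.98

Derivation:
After 1 (month_end (apply 3% monthly interest)): balance=$1030.00 total_interest=$30.00
After 2 (year_end (apply 10% annual interest)): balance=$1133.00 total_interest=$133.00
After 3 (year_end (apply 10% annual interest)): balance=$1246.30 total_interest=$246.30
After 4 (year_end (apply 10% annual interest)): balance=$1370.93 total_interest=$370.93
After 5 (deposit($1000)): balance=$2370.93 total_interest=$370.93
After 6 (month_end (apply 3% monthly interest)): balance=$2442.05 total_interest=$442.05
After 7 (deposit($50)): balance=$2492.05 total_interest=$442.05
After 8 (year_end (apply 10% annual interest)): balance=$2741.25 total_interest=$691.25
After 9 (deposit($50)): balance=$2791.25 total_interest=$691.25
After 10 (month_end (apply 3% monthly interest)): balance=$2874.98 total_interest=$774.98
After 11 (withdraw($50)): balance=$2824.98 total_interest=$774.98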